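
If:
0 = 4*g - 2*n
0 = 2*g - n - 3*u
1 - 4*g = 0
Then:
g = 1/4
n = 1/2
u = 0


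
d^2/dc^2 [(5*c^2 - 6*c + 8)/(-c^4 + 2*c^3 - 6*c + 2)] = 2*(-15*c^8 + 66*c^7 - 196*c^6 + 492*c^5 - 600*c^4 + 236*c^3 + 48*c^2 + 96*c - 236)/(c^12 - 6*c^11 + 12*c^10 + 10*c^9 - 78*c^8 + 96*c^7 + 84*c^6 - 288*c^5 + 156*c^4 + 192*c^3 - 216*c^2 + 72*c - 8)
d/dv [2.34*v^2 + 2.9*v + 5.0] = 4.68*v + 2.9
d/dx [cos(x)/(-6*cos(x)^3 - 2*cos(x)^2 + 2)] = -(9*cos(x) + cos(2*x) + 3*cos(3*x) + 3)*sin(x)/(4*(3*cos(x)^3 + cos(x)^2 - 1)^2)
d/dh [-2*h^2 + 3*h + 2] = 3 - 4*h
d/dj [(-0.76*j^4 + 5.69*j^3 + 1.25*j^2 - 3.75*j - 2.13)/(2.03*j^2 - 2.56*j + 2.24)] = (-3.0856*j^5 + 17.3875*j^4 - 35.9424*j^3 + 42.6493*j^2 + 14.2478*j - 13.8528)/(4.1209*j^4 - 10.3936*j^3 + 15.648*j^2 - 11.4688*j + 5.0176)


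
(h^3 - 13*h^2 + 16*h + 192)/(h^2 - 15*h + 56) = (h^2 - 5*h - 24)/(h - 7)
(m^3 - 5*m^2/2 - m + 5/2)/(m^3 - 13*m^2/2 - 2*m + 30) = (m^2 - 1)/(m^2 - 4*m - 12)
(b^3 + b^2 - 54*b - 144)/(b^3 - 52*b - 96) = (b + 3)/(b + 2)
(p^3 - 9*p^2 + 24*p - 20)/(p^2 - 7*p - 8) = (-p^3 + 9*p^2 - 24*p + 20)/(-p^2 + 7*p + 8)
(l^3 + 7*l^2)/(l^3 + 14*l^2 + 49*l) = l/(l + 7)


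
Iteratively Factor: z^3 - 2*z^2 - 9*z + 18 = (z + 3)*(z^2 - 5*z + 6) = (z - 2)*(z + 3)*(z - 3)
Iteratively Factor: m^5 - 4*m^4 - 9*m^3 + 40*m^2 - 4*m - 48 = (m - 2)*(m^4 - 2*m^3 - 13*m^2 + 14*m + 24) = (m - 2)*(m + 3)*(m^3 - 5*m^2 + 2*m + 8) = (m - 2)^2*(m + 3)*(m^2 - 3*m - 4) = (m - 2)^2*(m + 1)*(m + 3)*(m - 4)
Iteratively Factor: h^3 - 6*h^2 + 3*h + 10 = (h - 2)*(h^2 - 4*h - 5) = (h - 5)*(h - 2)*(h + 1)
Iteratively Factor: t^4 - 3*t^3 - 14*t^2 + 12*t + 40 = (t + 2)*(t^3 - 5*t^2 - 4*t + 20) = (t - 2)*(t + 2)*(t^2 - 3*t - 10) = (t - 2)*(t + 2)^2*(t - 5)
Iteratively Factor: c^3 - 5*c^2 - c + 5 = (c + 1)*(c^2 - 6*c + 5) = (c - 5)*(c + 1)*(c - 1)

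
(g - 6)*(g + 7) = g^2 + g - 42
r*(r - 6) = r^2 - 6*r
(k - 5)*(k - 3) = k^2 - 8*k + 15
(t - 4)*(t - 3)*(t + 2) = t^3 - 5*t^2 - 2*t + 24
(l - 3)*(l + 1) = l^2 - 2*l - 3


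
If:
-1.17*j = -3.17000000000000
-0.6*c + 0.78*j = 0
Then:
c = 3.52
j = 2.71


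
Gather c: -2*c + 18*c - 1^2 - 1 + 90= 16*c + 88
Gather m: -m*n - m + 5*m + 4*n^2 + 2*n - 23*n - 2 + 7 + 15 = m*(4 - n) + 4*n^2 - 21*n + 20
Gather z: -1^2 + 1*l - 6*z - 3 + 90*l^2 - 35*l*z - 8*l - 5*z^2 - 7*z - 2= 90*l^2 - 7*l - 5*z^2 + z*(-35*l - 13) - 6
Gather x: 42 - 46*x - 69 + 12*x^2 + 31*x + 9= 12*x^2 - 15*x - 18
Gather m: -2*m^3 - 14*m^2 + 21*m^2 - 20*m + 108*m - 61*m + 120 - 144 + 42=-2*m^3 + 7*m^2 + 27*m + 18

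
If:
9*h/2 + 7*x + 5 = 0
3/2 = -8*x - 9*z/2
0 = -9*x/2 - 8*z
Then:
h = -154/225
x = -48/175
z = 27/175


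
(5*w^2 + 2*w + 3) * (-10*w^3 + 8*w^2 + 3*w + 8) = -50*w^5 + 20*w^4 + w^3 + 70*w^2 + 25*w + 24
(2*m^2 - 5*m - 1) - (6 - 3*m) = 2*m^2 - 2*m - 7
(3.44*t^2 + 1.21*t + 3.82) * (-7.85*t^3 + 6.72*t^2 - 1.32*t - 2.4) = -27.004*t^5 + 13.6183*t^4 - 26.3966*t^3 + 15.8172*t^2 - 7.9464*t - 9.168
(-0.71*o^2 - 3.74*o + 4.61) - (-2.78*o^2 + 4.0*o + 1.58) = 2.07*o^2 - 7.74*o + 3.03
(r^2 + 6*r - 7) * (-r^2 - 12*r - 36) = -r^4 - 18*r^3 - 101*r^2 - 132*r + 252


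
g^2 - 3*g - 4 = (g - 4)*(g + 1)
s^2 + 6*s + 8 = (s + 2)*(s + 4)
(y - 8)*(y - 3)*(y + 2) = y^3 - 9*y^2 + 2*y + 48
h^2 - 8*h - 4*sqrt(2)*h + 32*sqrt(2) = (h - 8)*(h - 4*sqrt(2))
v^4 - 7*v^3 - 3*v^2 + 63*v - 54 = (v - 6)*(v - 3)*(v - 1)*(v + 3)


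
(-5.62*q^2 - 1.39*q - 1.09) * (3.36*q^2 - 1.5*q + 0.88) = -18.8832*q^4 + 3.7596*q^3 - 6.523*q^2 + 0.4118*q - 0.9592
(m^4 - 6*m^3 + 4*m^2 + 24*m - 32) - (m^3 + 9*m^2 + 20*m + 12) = m^4 - 7*m^3 - 5*m^2 + 4*m - 44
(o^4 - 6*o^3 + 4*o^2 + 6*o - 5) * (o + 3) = o^5 - 3*o^4 - 14*o^3 + 18*o^2 + 13*o - 15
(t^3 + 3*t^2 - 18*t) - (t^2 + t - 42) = t^3 + 2*t^2 - 19*t + 42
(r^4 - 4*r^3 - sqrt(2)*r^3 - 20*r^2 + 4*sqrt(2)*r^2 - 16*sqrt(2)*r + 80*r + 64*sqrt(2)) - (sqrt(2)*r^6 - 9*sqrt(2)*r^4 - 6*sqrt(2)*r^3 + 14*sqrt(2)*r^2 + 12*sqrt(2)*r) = -sqrt(2)*r^6 + r^4 + 9*sqrt(2)*r^4 - 4*r^3 + 5*sqrt(2)*r^3 - 20*r^2 - 10*sqrt(2)*r^2 - 28*sqrt(2)*r + 80*r + 64*sqrt(2)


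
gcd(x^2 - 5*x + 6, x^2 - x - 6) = x - 3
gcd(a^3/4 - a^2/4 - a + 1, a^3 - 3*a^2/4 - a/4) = a - 1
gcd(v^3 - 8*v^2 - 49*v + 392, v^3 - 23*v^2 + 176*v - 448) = v^2 - 15*v + 56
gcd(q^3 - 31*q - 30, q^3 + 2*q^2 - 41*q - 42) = q^2 - 5*q - 6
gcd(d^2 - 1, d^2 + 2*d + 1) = d + 1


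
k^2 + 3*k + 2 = (k + 1)*(k + 2)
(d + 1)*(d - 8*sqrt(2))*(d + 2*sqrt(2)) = d^3 - 6*sqrt(2)*d^2 + d^2 - 32*d - 6*sqrt(2)*d - 32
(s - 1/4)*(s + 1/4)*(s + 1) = s^3 + s^2 - s/16 - 1/16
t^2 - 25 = (t - 5)*(t + 5)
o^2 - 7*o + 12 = (o - 4)*(o - 3)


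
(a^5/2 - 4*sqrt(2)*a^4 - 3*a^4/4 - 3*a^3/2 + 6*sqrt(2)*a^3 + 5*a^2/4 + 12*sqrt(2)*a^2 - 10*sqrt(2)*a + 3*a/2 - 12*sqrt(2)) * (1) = a^5/2 - 4*sqrt(2)*a^4 - 3*a^4/4 - 3*a^3/2 + 6*sqrt(2)*a^3 + 5*a^2/4 + 12*sqrt(2)*a^2 - 10*sqrt(2)*a + 3*a/2 - 12*sqrt(2)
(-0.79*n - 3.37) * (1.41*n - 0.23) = -1.1139*n^2 - 4.57*n + 0.7751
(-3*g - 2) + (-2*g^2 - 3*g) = -2*g^2 - 6*g - 2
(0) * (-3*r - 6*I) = 0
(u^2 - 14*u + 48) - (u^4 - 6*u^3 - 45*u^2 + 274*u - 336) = -u^4 + 6*u^3 + 46*u^2 - 288*u + 384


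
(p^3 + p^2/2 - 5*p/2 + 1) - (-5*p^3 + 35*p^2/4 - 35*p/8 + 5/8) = 6*p^3 - 33*p^2/4 + 15*p/8 + 3/8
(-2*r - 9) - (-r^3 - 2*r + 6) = r^3 - 15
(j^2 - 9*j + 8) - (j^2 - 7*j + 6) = 2 - 2*j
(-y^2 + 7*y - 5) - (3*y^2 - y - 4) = -4*y^2 + 8*y - 1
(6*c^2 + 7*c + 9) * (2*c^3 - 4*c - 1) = 12*c^5 + 14*c^4 - 6*c^3 - 34*c^2 - 43*c - 9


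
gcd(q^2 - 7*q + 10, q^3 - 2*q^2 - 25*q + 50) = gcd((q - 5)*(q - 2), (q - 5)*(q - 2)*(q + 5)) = q^2 - 7*q + 10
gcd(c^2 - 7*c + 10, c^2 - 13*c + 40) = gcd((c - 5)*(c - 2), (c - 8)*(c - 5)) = c - 5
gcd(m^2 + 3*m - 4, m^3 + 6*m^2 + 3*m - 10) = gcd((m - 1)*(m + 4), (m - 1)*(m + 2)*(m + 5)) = m - 1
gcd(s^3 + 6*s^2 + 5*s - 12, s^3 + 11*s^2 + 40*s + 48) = s^2 + 7*s + 12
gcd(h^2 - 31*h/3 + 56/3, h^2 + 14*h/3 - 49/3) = h - 7/3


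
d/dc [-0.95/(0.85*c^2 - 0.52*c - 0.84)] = (1.615*c - 0.494)/(-0.85*c^2 + 0.52*c + 0.84)^2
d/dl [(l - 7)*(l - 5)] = 2*l - 12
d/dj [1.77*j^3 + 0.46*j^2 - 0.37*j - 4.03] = 5.31*j^2 + 0.92*j - 0.37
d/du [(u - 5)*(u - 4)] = 2*u - 9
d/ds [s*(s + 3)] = 2*s + 3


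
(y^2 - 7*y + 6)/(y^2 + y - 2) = (y - 6)/(y + 2)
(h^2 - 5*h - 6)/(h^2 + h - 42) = (h + 1)/(h + 7)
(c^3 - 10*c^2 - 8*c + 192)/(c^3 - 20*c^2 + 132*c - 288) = (c + 4)/(c - 6)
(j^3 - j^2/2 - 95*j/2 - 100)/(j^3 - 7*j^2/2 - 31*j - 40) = (j + 5)/(j + 2)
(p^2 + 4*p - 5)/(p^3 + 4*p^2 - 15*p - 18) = (p^2 + 4*p - 5)/(p^3 + 4*p^2 - 15*p - 18)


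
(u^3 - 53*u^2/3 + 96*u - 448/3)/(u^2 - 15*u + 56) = u - 8/3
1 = 1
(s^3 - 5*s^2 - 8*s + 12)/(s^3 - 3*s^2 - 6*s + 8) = (s - 6)/(s - 4)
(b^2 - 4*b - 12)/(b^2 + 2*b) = (b - 6)/b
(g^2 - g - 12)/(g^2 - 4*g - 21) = (g - 4)/(g - 7)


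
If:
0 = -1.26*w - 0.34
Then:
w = -0.27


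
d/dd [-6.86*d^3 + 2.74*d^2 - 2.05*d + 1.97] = -20.58*d^2 + 5.48*d - 2.05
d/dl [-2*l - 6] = -2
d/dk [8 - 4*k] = -4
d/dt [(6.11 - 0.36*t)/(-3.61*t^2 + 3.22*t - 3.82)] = (-1.2996*t^2 + 44.1142*t - 18.299)/(13.0321*t^4 - 23.2484*t^3 + 37.9488*t^2 - 24.6008*t + 14.5924)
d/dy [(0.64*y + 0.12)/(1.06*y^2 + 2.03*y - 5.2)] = (0.6784*y^2 + 1.2992*y - (0.64*y + 0.12)*(2.12*y + 2.03) - 3.328)/(1.06*y^2 + 2.03*y - 5.2)^2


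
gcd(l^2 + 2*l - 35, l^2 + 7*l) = l + 7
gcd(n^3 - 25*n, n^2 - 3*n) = n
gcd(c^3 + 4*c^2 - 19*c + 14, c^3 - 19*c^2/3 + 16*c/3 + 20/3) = c - 2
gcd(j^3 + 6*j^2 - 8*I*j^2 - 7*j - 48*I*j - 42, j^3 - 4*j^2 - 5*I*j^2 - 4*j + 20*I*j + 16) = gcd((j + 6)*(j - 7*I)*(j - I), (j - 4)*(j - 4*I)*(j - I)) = j - I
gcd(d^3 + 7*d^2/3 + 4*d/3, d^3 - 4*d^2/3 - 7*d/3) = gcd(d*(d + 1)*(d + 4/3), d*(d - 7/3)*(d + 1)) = d^2 + d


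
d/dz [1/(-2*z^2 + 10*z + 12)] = (z - 5/2)/(-z^2 + 5*z + 6)^2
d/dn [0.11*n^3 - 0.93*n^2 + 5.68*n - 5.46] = 0.33*n^2 - 1.86*n + 5.68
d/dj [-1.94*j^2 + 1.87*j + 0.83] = 1.87 - 3.88*j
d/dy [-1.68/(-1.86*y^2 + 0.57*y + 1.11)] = (0.9576 - 6.2496*y)/(-1.86*y^2 + 0.57*y + 1.11)^2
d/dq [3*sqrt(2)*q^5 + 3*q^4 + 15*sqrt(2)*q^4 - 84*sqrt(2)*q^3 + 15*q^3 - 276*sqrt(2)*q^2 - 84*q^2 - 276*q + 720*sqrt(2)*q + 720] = 15*sqrt(2)*q^4 + 12*q^3 + 60*sqrt(2)*q^3 - 252*sqrt(2)*q^2 + 45*q^2 - 552*sqrt(2)*q - 168*q - 276 + 720*sqrt(2)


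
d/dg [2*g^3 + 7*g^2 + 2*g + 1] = 6*g^2 + 14*g + 2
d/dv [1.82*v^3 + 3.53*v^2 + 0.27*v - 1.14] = 5.46*v^2 + 7.06*v + 0.27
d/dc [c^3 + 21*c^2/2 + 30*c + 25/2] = 3*c^2 + 21*c + 30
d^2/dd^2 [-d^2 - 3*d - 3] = -2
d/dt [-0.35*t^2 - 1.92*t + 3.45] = -0.7*t - 1.92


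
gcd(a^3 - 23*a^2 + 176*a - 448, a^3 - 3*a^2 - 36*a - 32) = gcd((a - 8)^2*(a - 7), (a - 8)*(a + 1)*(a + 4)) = a - 8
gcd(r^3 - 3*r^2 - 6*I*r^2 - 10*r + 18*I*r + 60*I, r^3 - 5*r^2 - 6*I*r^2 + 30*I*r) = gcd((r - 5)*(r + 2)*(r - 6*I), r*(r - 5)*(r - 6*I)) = r^2 + r*(-5 - 6*I) + 30*I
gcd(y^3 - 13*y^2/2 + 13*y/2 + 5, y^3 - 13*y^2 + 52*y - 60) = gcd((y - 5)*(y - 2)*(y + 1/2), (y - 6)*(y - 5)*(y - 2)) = y^2 - 7*y + 10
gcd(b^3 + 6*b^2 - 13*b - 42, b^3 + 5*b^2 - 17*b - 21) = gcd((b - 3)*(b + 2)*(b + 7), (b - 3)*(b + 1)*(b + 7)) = b^2 + 4*b - 21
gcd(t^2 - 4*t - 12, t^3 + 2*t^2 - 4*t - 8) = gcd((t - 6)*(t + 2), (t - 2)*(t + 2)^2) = t + 2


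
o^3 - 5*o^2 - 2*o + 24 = (o - 4)*(o - 3)*(o + 2)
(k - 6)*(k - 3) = k^2 - 9*k + 18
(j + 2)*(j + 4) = j^2 + 6*j + 8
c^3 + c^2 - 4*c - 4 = (c - 2)*(c + 1)*(c + 2)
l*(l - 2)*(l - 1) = l^3 - 3*l^2 + 2*l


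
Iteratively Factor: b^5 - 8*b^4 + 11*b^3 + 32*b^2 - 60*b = (b - 5)*(b^4 - 3*b^3 - 4*b^2 + 12*b) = (b - 5)*(b - 3)*(b^3 - 4*b) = (b - 5)*(b - 3)*(b - 2)*(b^2 + 2*b) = (b - 5)*(b - 3)*(b - 2)*(b + 2)*(b)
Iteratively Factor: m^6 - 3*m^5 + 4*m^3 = (m)*(m^5 - 3*m^4 + 4*m^2) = m*(m + 1)*(m^4 - 4*m^3 + 4*m^2) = m^2*(m + 1)*(m^3 - 4*m^2 + 4*m) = m^2*(m - 2)*(m + 1)*(m^2 - 2*m) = m^3*(m - 2)*(m + 1)*(m - 2)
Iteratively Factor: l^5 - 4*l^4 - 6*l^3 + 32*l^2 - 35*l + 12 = (l + 3)*(l^4 - 7*l^3 + 15*l^2 - 13*l + 4) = (l - 4)*(l + 3)*(l^3 - 3*l^2 + 3*l - 1) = (l - 4)*(l - 1)*(l + 3)*(l^2 - 2*l + 1) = (l - 4)*(l - 1)^2*(l + 3)*(l - 1)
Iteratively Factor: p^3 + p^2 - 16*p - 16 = (p + 1)*(p^2 - 16) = (p + 1)*(p + 4)*(p - 4)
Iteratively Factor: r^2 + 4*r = (r)*(r + 4)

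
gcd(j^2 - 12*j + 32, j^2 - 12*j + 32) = j^2 - 12*j + 32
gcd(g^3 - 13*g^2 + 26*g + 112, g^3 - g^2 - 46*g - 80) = g^2 - 6*g - 16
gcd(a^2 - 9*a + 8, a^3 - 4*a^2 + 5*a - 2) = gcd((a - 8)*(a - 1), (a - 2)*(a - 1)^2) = a - 1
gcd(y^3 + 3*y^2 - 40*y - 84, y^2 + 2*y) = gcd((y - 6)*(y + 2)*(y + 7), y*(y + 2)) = y + 2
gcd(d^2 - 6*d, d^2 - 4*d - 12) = d - 6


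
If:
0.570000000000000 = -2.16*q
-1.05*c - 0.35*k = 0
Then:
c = -0.333333333333333*k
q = -0.26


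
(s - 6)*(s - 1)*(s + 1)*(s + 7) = s^4 + s^3 - 43*s^2 - s + 42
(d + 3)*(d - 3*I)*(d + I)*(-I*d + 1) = -I*d^4 - d^3 - 3*I*d^3 - 3*d^2 - 5*I*d^2 + 3*d - 15*I*d + 9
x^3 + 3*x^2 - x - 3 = (x - 1)*(x + 1)*(x + 3)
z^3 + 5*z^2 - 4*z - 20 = (z - 2)*(z + 2)*(z + 5)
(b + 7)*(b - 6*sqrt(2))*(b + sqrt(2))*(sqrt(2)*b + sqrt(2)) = sqrt(2)*b^4 - 10*b^3 + 8*sqrt(2)*b^3 - 80*b^2 - 5*sqrt(2)*b^2 - 96*sqrt(2)*b - 70*b - 84*sqrt(2)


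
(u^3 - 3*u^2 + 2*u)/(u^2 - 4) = u*(u - 1)/(u + 2)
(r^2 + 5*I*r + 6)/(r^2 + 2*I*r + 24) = (r - I)/(r - 4*I)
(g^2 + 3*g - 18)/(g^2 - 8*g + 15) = (g + 6)/(g - 5)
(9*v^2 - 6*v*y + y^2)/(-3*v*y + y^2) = (-3*v + y)/y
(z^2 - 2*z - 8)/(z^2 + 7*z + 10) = (z - 4)/(z + 5)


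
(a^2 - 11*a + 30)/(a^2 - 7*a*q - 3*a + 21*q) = (a^2 - 11*a + 30)/(a^2 - 7*a*q - 3*a + 21*q)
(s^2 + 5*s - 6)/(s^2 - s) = (s + 6)/s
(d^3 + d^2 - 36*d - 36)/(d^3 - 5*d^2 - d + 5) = (d^2 - 36)/(d^2 - 6*d + 5)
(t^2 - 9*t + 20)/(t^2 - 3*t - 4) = (t - 5)/(t + 1)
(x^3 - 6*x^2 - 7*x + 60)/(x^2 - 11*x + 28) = (x^2 - 2*x - 15)/(x - 7)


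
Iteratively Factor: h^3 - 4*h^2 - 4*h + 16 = (h - 4)*(h^2 - 4) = (h - 4)*(h + 2)*(h - 2)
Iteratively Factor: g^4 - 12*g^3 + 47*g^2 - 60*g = (g - 5)*(g^3 - 7*g^2 + 12*g) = (g - 5)*(g - 3)*(g^2 - 4*g) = g*(g - 5)*(g - 3)*(g - 4)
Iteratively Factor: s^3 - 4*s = (s - 2)*(s^2 + 2*s) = (s - 2)*(s + 2)*(s)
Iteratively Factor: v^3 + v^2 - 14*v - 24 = (v + 3)*(v^2 - 2*v - 8) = (v - 4)*(v + 3)*(v + 2)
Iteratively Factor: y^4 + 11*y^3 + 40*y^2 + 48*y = (y)*(y^3 + 11*y^2 + 40*y + 48) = y*(y + 4)*(y^2 + 7*y + 12) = y*(y + 4)^2*(y + 3)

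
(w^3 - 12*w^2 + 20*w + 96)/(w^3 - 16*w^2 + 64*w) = (w^2 - 4*w - 12)/(w*(w - 8))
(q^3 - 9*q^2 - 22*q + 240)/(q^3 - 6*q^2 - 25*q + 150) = (q - 8)/(q - 5)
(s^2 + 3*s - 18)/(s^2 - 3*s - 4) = (-s^2 - 3*s + 18)/(-s^2 + 3*s + 4)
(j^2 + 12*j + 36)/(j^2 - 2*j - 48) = (j + 6)/(j - 8)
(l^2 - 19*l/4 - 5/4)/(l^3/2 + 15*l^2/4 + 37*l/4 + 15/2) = (4*l^2 - 19*l - 5)/(2*l^3 + 15*l^2 + 37*l + 30)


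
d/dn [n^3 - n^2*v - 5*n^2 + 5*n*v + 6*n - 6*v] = 3*n^2 - 2*n*v - 10*n + 5*v + 6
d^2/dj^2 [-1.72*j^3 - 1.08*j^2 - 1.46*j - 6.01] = -10.32*j - 2.16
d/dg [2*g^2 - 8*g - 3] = 4*g - 8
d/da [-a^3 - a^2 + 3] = a*(-3*a - 2)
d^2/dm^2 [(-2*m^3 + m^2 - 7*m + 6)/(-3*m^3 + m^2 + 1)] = 2*(-3*m^6 + 189*m^5 - 351*m^4 + 128*m^3 + 111*m^2 - 69*m + 5)/(27*m^9 - 27*m^8 + 9*m^7 - 28*m^6 + 18*m^5 - 3*m^4 + 9*m^3 - 3*m^2 - 1)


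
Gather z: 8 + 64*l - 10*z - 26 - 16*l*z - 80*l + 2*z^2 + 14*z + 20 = -16*l + 2*z^2 + z*(4 - 16*l) + 2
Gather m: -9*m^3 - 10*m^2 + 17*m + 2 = -9*m^3 - 10*m^2 + 17*m + 2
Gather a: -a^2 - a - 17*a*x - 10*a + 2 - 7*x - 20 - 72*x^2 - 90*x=-a^2 + a*(-17*x - 11) - 72*x^2 - 97*x - 18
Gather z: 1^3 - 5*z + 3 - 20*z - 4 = -25*z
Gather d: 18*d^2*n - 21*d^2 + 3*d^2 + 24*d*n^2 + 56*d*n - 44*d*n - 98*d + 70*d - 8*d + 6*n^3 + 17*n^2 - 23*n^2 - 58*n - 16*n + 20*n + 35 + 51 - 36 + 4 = d^2*(18*n - 18) + d*(24*n^2 + 12*n - 36) + 6*n^3 - 6*n^2 - 54*n + 54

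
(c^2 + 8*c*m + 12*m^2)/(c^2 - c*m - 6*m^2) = (c + 6*m)/(c - 3*m)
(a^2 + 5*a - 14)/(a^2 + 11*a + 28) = (a - 2)/(a + 4)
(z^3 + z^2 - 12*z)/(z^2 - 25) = z*(z^2 + z - 12)/(z^2 - 25)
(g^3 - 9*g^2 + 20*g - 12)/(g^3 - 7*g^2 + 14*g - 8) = (g - 6)/(g - 4)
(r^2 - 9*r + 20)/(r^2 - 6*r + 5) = (r - 4)/(r - 1)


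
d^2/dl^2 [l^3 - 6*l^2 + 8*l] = 6*l - 12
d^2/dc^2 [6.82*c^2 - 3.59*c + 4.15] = 13.6400000000000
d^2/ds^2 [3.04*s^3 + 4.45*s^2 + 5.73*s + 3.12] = 18.24*s + 8.9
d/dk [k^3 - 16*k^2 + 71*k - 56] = 3*k^2 - 32*k + 71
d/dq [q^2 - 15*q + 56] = 2*q - 15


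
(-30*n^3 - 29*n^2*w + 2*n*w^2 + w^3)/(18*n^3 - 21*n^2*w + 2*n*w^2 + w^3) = (-5*n^2 - 4*n*w + w^2)/(3*n^2 - 4*n*w + w^2)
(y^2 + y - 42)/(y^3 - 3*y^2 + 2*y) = (y^2 + y - 42)/(y*(y^2 - 3*y + 2))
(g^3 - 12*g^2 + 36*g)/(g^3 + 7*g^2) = (g^2 - 12*g + 36)/(g*(g + 7))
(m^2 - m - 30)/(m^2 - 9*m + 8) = (m^2 - m - 30)/(m^2 - 9*m + 8)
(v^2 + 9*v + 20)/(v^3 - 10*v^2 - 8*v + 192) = (v + 5)/(v^2 - 14*v + 48)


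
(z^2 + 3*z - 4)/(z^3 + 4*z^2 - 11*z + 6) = (z + 4)/(z^2 + 5*z - 6)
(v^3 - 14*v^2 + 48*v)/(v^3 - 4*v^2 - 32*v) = (v - 6)/(v + 4)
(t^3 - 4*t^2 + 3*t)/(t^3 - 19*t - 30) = t*(-t^2 + 4*t - 3)/(-t^3 + 19*t + 30)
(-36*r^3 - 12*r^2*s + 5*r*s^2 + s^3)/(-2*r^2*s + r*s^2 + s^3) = (18*r^2 - 3*r*s - s^2)/(s*(r - s))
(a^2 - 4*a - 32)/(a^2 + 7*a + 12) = (a - 8)/(a + 3)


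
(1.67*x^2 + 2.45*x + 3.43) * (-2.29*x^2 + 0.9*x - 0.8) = -3.8243*x^4 - 4.1075*x^3 - 6.9857*x^2 + 1.127*x - 2.744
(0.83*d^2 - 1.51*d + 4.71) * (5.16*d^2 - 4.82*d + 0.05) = 4.2828*d^4 - 11.7922*d^3 + 31.6233*d^2 - 22.7777*d + 0.2355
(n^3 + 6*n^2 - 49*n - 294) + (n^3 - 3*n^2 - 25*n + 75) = 2*n^3 + 3*n^2 - 74*n - 219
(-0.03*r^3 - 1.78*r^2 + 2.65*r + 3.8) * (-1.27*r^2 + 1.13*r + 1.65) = 0.0381*r^5 + 2.2267*r^4 - 5.4264*r^3 - 4.7685*r^2 + 8.6665*r + 6.27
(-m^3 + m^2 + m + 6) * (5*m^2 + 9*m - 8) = -5*m^5 - 4*m^4 + 22*m^3 + 31*m^2 + 46*m - 48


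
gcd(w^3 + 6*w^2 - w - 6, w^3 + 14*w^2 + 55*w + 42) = w^2 + 7*w + 6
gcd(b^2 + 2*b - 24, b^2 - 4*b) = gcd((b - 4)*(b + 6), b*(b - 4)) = b - 4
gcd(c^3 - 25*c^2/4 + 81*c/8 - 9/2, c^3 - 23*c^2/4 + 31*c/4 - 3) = c^2 - 19*c/4 + 3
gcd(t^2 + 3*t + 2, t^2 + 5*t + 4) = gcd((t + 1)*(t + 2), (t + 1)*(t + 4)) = t + 1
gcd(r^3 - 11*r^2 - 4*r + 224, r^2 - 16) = r + 4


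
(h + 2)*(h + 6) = h^2 + 8*h + 12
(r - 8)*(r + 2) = r^2 - 6*r - 16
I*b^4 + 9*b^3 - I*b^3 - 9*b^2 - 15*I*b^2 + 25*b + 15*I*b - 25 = (b - 5*I)^2*(b + I)*(I*b - I)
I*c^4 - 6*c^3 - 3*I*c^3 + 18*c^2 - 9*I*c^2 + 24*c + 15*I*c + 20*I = (c - 4)*(c + I)*(c + 5*I)*(I*c + I)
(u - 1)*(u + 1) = u^2 - 1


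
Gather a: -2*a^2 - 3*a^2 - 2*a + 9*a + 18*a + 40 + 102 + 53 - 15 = -5*a^2 + 25*a + 180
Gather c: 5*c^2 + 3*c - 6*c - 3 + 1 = 5*c^2 - 3*c - 2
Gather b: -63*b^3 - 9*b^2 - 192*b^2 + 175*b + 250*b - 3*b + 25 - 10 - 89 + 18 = -63*b^3 - 201*b^2 + 422*b - 56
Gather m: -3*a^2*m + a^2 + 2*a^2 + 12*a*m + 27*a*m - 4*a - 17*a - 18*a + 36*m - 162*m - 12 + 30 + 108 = 3*a^2 - 39*a + m*(-3*a^2 + 39*a - 126) + 126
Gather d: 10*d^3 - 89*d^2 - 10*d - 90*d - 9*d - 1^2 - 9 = 10*d^3 - 89*d^2 - 109*d - 10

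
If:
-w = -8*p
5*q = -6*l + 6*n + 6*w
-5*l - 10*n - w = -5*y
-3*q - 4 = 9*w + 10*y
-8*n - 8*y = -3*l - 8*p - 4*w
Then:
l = 5383*y/2925 + 116/585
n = -2369*y/5850 - 44/585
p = -89*y/4680 - 7/234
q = -187*y/65 - 8/13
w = -89*y/585 - 28/117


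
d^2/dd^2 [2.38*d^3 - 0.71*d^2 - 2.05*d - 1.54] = 14.28*d - 1.42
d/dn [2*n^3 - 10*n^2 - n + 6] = 6*n^2 - 20*n - 1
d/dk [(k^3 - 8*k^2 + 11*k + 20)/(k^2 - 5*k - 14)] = (k^4 - 10*k^3 - 13*k^2 + 184*k - 54)/(k^4 - 10*k^3 - 3*k^2 + 140*k + 196)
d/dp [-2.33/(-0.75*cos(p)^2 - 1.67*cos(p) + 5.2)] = (3.495*cos(p) + 3.8911)*sin(p)/(0.75*cos(p)^2 + 1.67*cos(p) - 5.2)^2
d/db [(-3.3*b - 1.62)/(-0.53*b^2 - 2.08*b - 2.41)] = (-1.749*b^2 - 1.7172*b + 4.5834)/(0.2809*b^4 + 2.2048*b^3 + 6.881*b^2 + 10.0256*b + 5.8081)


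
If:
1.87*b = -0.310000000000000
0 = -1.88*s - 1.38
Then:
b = -0.17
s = -0.73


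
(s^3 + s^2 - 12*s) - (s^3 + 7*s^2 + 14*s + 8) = -6*s^2 - 26*s - 8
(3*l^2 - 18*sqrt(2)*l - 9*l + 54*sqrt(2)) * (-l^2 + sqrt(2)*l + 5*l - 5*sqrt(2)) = -3*l^4 + 24*l^3 + 21*sqrt(2)*l^3 - 168*sqrt(2)*l^2 - 81*l^2 + 288*l + 315*sqrt(2)*l - 540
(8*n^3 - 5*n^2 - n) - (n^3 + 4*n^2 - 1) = 7*n^3 - 9*n^2 - n + 1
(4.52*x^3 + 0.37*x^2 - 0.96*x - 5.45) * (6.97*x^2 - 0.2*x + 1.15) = 31.5044*x^5 + 1.6749*x^4 - 1.5672*x^3 - 37.369*x^2 - 0.0139999999999998*x - 6.2675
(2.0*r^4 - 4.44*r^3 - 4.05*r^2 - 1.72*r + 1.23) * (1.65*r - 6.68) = 3.3*r^5 - 20.686*r^4 + 22.9767*r^3 + 24.216*r^2 + 13.5191*r - 8.2164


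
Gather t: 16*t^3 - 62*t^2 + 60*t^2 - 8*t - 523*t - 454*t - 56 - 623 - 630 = 16*t^3 - 2*t^2 - 985*t - 1309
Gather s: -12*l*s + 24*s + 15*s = s*(39 - 12*l)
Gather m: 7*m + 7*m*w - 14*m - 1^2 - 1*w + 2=m*(7*w - 7) - w + 1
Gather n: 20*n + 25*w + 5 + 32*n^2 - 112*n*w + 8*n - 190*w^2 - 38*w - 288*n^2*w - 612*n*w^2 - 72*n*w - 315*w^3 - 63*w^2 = n^2*(32 - 288*w) + n*(-612*w^2 - 184*w + 28) - 315*w^3 - 253*w^2 - 13*w + 5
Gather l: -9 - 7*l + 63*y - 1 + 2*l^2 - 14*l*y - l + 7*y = 2*l^2 + l*(-14*y - 8) + 70*y - 10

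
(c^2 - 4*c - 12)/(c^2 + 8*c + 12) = (c - 6)/(c + 6)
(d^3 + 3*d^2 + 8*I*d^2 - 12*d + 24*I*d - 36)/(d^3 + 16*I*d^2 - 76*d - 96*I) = (d + 3)/(d + 8*I)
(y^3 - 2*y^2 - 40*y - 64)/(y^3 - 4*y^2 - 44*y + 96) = (y^2 + 6*y + 8)/(y^2 + 4*y - 12)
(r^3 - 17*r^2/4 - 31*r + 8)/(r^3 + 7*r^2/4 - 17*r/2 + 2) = (r - 8)/(r - 2)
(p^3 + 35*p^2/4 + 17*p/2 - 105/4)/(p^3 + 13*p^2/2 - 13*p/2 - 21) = (4*p^2 + 7*p - 15)/(2*(2*p^2 - p - 6))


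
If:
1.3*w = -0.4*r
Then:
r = -3.25*w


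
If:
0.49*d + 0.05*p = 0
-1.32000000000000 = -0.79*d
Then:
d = 1.67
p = -16.37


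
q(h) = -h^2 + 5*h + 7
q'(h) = 5 - 2*h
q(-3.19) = -19.13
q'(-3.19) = 11.38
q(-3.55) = -23.35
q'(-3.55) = 12.10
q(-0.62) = 3.52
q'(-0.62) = 6.24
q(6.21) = -0.51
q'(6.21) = -7.42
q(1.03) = 11.09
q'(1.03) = 2.94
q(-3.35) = -20.97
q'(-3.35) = 11.70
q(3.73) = 11.74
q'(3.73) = -2.46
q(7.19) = -8.75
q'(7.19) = -9.38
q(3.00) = 13.00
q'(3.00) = -1.00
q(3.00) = 13.00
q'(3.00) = -1.00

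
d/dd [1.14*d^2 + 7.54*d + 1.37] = 2.28*d + 7.54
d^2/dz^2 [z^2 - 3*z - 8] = 2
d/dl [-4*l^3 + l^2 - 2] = 2*l*(1 - 6*l)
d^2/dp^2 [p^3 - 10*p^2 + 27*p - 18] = 6*p - 20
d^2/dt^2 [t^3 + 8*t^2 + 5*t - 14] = 6*t + 16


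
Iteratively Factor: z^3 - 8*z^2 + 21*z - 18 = (z - 3)*(z^2 - 5*z + 6) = (z - 3)*(z - 2)*(z - 3)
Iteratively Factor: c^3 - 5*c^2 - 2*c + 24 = (c - 3)*(c^2 - 2*c - 8) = (c - 4)*(c - 3)*(c + 2)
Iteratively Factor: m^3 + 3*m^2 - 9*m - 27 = (m + 3)*(m^2 - 9) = (m + 3)^2*(m - 3)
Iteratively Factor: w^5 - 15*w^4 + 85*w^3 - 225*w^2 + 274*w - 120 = (w - 2)*(w^4 - 13*w^3 + 59*w^2 - 107*w + 60) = (w - 5)*(w - 2)*(w^3 - 8*w^2 + 19*w - 12) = (w - 5)*(w - 4)*(w - 2)*(w^2 - 4*w + 3) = (w - 5)*(w - 4)*(w - 3)*(w - 2)*(w - 1)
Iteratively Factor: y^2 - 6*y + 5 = (y - 1)*(y - 5)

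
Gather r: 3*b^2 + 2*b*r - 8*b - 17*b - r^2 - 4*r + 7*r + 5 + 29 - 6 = 3*b^2 - 25*b - r^2 + r*(2*b + 3) + 28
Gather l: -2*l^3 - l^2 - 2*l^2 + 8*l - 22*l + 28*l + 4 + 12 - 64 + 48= -2*l^3 - 3*l^2 + 14*l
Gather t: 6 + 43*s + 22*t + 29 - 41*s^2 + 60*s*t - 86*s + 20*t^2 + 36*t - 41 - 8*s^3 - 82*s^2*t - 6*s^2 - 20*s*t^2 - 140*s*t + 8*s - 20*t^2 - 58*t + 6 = -8*s^3 - 47*s^2 - 20*s*t^2 - 35*s + t*(-82*s^2 - 80*s)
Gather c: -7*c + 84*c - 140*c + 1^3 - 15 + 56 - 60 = -63*c - 18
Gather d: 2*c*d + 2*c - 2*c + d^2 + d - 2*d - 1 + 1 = d^2 + d*(2*c - 1)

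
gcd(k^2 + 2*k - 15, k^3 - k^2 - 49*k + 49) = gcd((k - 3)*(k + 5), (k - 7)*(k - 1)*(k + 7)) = 1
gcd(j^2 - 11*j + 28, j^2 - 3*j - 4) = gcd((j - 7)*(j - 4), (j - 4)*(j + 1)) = j - 4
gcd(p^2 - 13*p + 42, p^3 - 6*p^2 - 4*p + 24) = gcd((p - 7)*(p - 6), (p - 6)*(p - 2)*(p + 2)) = p - 6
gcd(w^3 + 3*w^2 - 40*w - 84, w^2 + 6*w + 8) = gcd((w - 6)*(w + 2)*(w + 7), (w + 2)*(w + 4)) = w + 2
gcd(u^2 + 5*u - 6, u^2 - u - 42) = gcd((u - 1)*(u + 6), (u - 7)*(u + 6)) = u + 6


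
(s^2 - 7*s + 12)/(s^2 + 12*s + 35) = (s^2 - 7*s + 12)/(s^2 + 12*s + 35)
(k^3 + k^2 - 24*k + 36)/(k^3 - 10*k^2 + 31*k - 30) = (k + 6)/(k - 5)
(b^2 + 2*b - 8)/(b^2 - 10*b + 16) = (b + 4)/(b - 8)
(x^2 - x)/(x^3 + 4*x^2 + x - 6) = x/(x^2 + 5*x + 6)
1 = 1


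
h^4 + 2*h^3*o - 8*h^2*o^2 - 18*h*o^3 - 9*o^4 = (h - 3*o)*(h + o)^2*(h + 3*o)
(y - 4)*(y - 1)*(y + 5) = y^3 - 21*y + 20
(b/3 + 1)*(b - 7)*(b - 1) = b^3/3 - 5*b^2/3 - 17*b/3 + 7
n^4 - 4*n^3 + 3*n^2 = n^2*(n - 3)*(n - 1)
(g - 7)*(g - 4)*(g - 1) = g^3 - 12*g^2 + 39*g - 28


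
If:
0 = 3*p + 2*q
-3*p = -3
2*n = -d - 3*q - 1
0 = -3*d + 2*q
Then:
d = -1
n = 9/4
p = 1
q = -3/2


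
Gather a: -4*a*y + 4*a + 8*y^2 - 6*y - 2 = a*(4 - 4*y) + 8*y^2 - 6*y - 2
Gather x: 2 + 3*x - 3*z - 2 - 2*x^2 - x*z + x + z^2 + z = -2*x^2 + x*(4 - z) + z^2 - 2*z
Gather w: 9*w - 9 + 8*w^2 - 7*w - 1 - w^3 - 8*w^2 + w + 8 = -w^3 + 3*w - 2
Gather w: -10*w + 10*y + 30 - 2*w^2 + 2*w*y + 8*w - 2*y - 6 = -2*w^2 + w*(2*y - 2) + 8*y + 24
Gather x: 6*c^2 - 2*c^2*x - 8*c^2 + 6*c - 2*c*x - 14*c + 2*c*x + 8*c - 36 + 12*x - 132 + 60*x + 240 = -2*c^2 + x*(72 - 2*c^2) + 72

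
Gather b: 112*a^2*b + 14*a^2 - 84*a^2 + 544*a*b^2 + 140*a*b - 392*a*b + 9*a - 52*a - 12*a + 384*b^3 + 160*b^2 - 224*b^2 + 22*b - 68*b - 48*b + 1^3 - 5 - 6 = -70*a^2 - 55*a + 384*b^3 + b^2*(544*a - 64) + b*(112*a^2 - 252*a - 94) - 10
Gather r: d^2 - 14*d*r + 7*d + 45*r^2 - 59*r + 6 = d^2 + 7*d + 45*r^2 + r*(-14*d - 59) + 6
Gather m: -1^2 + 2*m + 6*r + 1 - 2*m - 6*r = 0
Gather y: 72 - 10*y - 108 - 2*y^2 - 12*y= -2*y^2 - 22*y - 36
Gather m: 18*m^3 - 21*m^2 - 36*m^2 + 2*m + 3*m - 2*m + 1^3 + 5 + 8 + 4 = 18*m^3 - 57*m^2 + 3*m + 18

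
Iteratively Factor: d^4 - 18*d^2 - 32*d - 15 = (d + 1)*(d^3 - d^2 - 17*d - 15) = (d + 1)^2*(d^2 - 2*d - 15) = (d + 1)^2*(d + 3)*(d - 5)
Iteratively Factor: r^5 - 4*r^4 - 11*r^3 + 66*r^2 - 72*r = (r - 3)*(r^4 - r^3 - 14*r^2 + 24*r) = (r - 3)^2*(r^3 + 2*r^2 - 8*r) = (r - 3)^2*(r - 2)*(r^2 + 4*r) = r*(r - 3)^2*(r - 2)*(r + 4)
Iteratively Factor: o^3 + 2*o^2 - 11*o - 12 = (o - 3)*(o^2 + 5*o + 4) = (o - 3)*(o + 4)*(o + 1)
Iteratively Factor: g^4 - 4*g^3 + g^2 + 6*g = (g - 2)*(g^3 - 2*g^2 - 3*g) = g*(g - 2)*(g^2 - 2*g - 3) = g*(g - 2)*(g + 1)*(g - 3)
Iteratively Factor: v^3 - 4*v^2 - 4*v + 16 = (v - 4)*(v^2 - 4) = (v - 4)*(v + 2)*(v - 2)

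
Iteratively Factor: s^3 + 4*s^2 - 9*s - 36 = (s + 4)*(s^2 - 9) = (s - 3)*(s + 4)*(s + 3)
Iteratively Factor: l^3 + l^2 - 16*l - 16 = (l - 4)*(l^2 + 5*l + 4) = (l - 4)*(l + 1)*(l + 4)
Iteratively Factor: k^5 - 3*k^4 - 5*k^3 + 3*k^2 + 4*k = (k)*(k^4 - 3*k^3 - 5*k^2 + 3*k + 4) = k*(k - 1)*(k^3 - 2*k^2 - 7*k - 4) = k*(k - 1)*(k + 1)*(k^2 - 3*k - 4) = k*(k - 1)*(k + 1)^2*(k - 4)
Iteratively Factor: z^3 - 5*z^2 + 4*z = (z - 1)*(z^2 - 4*z) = z*(z - 1)*(z - 4)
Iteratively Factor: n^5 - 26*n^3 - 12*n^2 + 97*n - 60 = (n - 5)*(n^4 + 5*n^3 - n^2 - 17*n + 12) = (n - 5)*(n - 1)*(n^3 + 6*n^2 + 5*n - 12) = (n - 5)*(n - 1)*(n + 4)*(n^2 + 2*n - 3) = (n - 5)*(n - 1)*(n + 3)*(n + 4)*(n - 1)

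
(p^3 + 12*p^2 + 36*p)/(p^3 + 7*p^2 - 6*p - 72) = p*(p + 6)/(p^2 + p - 12)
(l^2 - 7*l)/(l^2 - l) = (l - 7)/(l - 1)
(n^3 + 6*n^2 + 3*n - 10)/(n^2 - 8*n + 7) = (n^2 + 7*n + 10)/(n - 7)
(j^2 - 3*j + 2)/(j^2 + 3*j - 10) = (j - 1)/(j + 5)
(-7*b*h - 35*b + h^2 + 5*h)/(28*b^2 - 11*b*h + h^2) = (-h - 5)/(4*b - h)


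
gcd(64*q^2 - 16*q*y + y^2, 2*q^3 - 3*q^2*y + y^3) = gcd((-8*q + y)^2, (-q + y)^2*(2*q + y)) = 1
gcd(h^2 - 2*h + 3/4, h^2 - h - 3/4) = h - 3/2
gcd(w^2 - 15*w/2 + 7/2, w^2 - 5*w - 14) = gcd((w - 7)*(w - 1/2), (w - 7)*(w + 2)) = w - 7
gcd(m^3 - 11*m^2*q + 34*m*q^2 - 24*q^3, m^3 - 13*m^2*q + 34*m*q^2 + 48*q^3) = -m + 6*q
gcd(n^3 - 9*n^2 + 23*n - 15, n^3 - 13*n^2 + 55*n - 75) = n^2 - 8*n + 15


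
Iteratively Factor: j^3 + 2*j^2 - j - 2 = (j + 1)*(j^2 + j - 2) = (j - 1)*(j + 1)*(j + 2)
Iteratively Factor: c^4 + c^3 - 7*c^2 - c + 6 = (c + 3)*(c^3 - 2*c^2 - c + 2) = (c - 2)*(c + 3)*(c^2 - 1) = (c - 2)*(c + 1)*(c + 3)*(c - 1)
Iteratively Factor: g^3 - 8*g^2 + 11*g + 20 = (g - 4)*(g^2 - 4*g - 5) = (g - 4)*(g + 1)*(g - 5)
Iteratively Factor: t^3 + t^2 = (t)*(t^2 + t) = t^2*(t + 1)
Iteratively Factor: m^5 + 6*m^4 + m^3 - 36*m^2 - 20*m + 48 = (m - 1)*(m^4 + 7*m^3 + 8*m^2 - 28*m - 48) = (m - 1)*(m + 2)*(m^3 + 5*m^2 - 2*m - 24) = (m - 1)*(m + 2)*(m + 4)*(m^2 + m - 6) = (m - 1)*(m + 2)*(m + 3)*(m + 4)*(m - 2)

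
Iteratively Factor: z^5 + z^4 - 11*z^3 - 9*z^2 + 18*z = (z - 1)*(z^4 + 2*z^3 - 9*z^2 - 18*z) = (z - 1)*(z + 2)*(z^3 - 9*z) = (z - 1)*(z + 2)*(z + 3)*(z^2 - 3*z) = z*(z - 1)*(z + 2)*(z + 3)*(z - 3)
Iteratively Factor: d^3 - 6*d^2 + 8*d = (d - 2)*(d^2 - 4*d) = d*(d - 2)*(d - 4)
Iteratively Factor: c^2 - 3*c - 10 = (c + 2)*(c - 5)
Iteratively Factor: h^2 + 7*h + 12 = (h + 4)*(h + 3)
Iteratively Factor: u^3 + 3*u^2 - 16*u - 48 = (u + 4)*(u^2 - u - 12) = (u + 3)*(u + 4)*(u - 4)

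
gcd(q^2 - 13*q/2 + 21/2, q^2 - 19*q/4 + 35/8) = q - 7/2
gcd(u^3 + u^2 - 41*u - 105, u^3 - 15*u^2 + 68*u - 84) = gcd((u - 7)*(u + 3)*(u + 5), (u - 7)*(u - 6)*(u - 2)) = u - 7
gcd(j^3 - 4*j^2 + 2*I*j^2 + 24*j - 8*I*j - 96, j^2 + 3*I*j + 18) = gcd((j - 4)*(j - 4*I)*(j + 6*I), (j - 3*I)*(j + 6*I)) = j + 6*I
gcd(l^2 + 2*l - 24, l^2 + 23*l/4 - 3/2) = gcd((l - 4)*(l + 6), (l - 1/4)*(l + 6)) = l + 6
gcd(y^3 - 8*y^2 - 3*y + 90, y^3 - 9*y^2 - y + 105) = y^2 - 2*y - 15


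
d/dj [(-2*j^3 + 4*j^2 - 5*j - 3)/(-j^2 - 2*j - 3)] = (2*j^4 + 8*j^3 + 5*j^2 - 30*j + 9)/(j^4 + 4*j^3 + 10*j^2 + 12*j + 9)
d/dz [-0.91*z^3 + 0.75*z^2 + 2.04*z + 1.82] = -2.73*z^2 + 1.5*z + 2.04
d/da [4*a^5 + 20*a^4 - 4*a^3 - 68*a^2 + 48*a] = 20*a^4 + 80*a^3 - 12*a^2 - 136*a + 48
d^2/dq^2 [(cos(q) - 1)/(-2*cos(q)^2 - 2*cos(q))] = (sin(q)^4/cos(q)^3 - 6 + 3/cos(q) + 4/cos(q)^2 + cos(q)^(-3))/(2*(cos(q) + 1)^2)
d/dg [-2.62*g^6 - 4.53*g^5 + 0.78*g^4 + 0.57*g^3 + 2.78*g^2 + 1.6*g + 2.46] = -15.72*g^5 - 22.65*g^4 + 3.12*g^3 + 1.71*g^2 + 5.56*g + 1.6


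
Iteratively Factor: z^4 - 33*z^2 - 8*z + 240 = (z - 5)*(z^3 + 5*z^2 - 8*z - 48) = (z - 5)*(z + 4)*(z^2 + z - 12) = (z - 5)*(z - 3)*(z + 4)*(z + 4)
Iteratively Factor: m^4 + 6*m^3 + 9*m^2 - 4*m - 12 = (m - 1)*(m^3 + 7*m^2 + 16*m + 12) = (m - 1)*(m + 3)*(m^2 + 4*m + 4) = (m - 1)*(m + 2)*(m + 3)*(m + 2)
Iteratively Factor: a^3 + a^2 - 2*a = (a + 2)*(a^2 - a) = a*(a + 2)*(a - 1)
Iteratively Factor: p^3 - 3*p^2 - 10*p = (p)*(p^2 - 3*p - 10) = p*(p + 2)*(p - 5)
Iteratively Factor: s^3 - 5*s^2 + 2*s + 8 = (s + 1)*(s^2 - 6*s + 8) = (s - 4)*(s + 1)*(s - 2)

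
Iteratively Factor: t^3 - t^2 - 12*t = (t + 3)*(t^2 - 4*t) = t*(t + 3)*(t - 4)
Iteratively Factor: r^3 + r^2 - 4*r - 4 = (r + 1)*(r^2 - 4) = (r - 2)*(r + 1)*(r + 2)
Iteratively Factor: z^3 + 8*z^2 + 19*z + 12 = (z + 4)*(z^2 + 4*z + 3) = (z + 1)*(z + 4)*(z + 3)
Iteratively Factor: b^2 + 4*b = (b)*(b + 4)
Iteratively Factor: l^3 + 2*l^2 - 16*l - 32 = (l - 4)*(l^2 + 6*l + 8) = (l - 4)*(l + 4)*(l + 2)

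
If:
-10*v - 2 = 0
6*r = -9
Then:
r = -3/2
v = -1/5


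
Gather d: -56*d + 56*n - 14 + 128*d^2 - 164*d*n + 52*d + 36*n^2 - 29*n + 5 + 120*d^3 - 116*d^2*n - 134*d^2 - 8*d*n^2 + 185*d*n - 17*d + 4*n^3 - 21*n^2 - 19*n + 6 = 120*d^3 + d^2*(-116*n - 6) + d*(-8*n^2 + 21*n - 21) + 4*n^3 + 15*n^2 + 8*n - 3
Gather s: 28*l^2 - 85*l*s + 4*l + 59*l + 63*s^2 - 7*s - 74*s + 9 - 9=28*l^2 + 63*l + 63*s^2 + s*(-85*l - 81)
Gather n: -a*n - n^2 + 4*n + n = -n^2 + n*(5 - a)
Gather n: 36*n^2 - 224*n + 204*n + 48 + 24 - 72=36*n^2 - 20*n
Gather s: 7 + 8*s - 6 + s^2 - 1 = s^2 + 8*s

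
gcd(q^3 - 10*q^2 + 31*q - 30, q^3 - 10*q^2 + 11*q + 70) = q - 5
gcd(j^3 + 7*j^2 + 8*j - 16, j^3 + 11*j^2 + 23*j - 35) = j - 1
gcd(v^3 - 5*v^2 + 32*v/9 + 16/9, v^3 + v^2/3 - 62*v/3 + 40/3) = v - 4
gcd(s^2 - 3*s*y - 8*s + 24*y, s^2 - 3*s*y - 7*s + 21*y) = -s + 3*y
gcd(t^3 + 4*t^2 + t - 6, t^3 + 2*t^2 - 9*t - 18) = t^2 + 5*t + 6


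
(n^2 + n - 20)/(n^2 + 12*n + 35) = (n - 4)/(n + 7)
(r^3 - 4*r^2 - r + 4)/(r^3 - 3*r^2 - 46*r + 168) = (r^2 - 1)/(r^2 + r - 42)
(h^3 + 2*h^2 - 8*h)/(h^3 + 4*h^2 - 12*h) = (h + 4)/(h + 6)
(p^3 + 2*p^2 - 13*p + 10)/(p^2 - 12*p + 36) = (p^3 + 2*p^2 - 13*p + 10)/(p^2 - 12*p + 36)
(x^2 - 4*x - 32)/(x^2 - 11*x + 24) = (x + 4)/(x - 3)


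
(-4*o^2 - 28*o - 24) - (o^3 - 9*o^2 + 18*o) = -o^3 + 5*o^2 - 46*o - 24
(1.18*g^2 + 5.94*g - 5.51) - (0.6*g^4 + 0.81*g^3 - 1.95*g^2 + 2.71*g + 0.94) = -0.6*g^4 - 0.81*g^3 + 3.13*g^2 + 3.23*g - 6.45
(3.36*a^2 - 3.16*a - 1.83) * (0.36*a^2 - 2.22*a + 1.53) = 1.2096*a^4 - 8.5968*a^3 + 11.4972*a^2 - 0.7722*a - 2.7999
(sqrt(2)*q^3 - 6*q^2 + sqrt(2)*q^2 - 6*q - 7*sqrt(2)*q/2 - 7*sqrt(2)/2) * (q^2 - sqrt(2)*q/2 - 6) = sqrt(2)*q^5 - 7*q^4 + sqrt(2)*q^4 - 13*sqrt(2)*q^3/2 - 7*q^3 - 13*sqrt(2)*q^2/2 + 79*q^2/2 + 21*sqrt(2)*q + 79*q/2 + 21*sqrt(2)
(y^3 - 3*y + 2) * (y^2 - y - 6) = y^5 - y^4 - 9*y^3 + 5*y^2 + 16*y - 12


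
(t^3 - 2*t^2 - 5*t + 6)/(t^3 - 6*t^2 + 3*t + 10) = (t^3 - 2*t^2 - 5*t + 6)/(t^3 - 6*t^2 + 3*t + 10)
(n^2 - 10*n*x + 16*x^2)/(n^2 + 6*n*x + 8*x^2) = (n^2 - 10*n*x + 16*x^2)/(n^2 + 6*n*x + 8*x^2)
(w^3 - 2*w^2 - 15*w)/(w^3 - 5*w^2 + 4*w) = (w^2 - 2*w - 15)/(w^2 - 5*w + 4)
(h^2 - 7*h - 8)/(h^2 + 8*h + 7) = (h - 8)/(h + 7)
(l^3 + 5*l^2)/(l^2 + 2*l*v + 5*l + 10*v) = l^2/(l + 2*v)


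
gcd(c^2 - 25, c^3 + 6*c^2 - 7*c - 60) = c + 5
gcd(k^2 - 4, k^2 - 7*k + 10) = k - 2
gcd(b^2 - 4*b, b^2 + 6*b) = b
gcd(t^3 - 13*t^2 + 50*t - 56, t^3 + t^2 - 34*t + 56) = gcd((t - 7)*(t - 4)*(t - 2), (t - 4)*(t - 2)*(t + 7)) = t^2 - 6*t + 8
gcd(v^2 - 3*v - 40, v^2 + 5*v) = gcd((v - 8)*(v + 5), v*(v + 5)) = v + 5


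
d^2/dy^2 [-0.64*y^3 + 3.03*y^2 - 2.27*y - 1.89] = 6.06 - 3.84*y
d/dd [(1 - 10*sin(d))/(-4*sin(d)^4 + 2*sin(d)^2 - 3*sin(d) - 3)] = (-120*sin(d)^4 + 16*sin(d)^3 + 20*sin(d)^2 - 4*sin(d) + 33)*cos(d)/(4*sin(d)^4 - 2*sin(d)^2 + 3*sin(d) + 3)^2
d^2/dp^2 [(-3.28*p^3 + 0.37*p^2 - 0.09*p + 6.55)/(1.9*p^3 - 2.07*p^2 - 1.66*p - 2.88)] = (2.8421709430404e-14*p^7 - 23.1290799999999*p^6 - 64.02012*p^5 + 77.4937799999999*p^4 - 366.68387*p^3 - 68.786286*p^2 + 190.077732*p - 35.0002)/(6.859*p^9 - 22.4181*p^8 + 6.44613*p^7 - 0.887463000000007*p^6 + 62.330358*p^5 + 0.367308000000001*p^4 - 16.673752*p^3 - 75.316608*p^2 - 41.306112*p - 23.887872)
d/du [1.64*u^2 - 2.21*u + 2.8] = 3.28*u - 2.21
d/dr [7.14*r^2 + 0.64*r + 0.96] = 14.28*r + 0.64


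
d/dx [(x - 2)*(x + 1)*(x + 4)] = 3*x^2 + 6*x - 6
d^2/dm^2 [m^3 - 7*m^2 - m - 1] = 6*m - 14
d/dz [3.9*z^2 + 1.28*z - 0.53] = 7.8*z + 1.28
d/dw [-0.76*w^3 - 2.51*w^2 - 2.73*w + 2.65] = -2.28*w^2 - 5.02*w - 2.73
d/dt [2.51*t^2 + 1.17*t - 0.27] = 5.02*t + 1.17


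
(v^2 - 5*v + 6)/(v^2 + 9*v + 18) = (v^2 - 5*v + 6)/(v^2 + 9*v + 18)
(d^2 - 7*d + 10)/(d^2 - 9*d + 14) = (d - 5)/(d - 7)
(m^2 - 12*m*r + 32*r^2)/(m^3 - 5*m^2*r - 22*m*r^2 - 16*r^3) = (m - 4*r)/(m^2 + 3*m*r + 2*r^2)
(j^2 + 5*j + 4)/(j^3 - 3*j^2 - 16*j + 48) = (j + 1)/(j^2 - 7*j + 12)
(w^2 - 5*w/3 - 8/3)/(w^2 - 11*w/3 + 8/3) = (w + 1)/(w - 1)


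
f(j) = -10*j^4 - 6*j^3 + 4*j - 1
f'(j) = -40*j^3 - 18*j^2 + 4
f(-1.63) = -52.13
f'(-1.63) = 129.41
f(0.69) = -2.48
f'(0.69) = -17.71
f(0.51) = -0.43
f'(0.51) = -5.99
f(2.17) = -275.37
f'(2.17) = -489.49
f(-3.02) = -679.64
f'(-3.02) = 941.58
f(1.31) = -38.70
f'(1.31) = -116.81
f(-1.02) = -9.54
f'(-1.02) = 27.72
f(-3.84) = -1850.95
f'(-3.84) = 2003.50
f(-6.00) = -11689.00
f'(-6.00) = 7996.00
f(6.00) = -14233.00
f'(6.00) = -9284.00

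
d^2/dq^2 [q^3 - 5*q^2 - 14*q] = 6*q - 10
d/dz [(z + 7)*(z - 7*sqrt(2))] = 2*z - 7*sqrt(2) + 7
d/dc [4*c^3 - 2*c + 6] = 12*c^2 - 2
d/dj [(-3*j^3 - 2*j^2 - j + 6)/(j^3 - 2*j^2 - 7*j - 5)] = (8*j^4 + 44*j^3 + 39*j^2 + 44*j + 47)/(j^6 - 4*j^5 - 10*j^4 + 18*j^3 + 69*j^2 + 70*j + 25)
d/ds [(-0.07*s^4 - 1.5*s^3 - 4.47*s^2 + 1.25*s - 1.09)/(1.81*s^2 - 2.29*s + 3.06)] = (-0.2534*s^5 - 2.2341*s^4 + 6.0132*s^3 - 5.7962*s^2 - 23.4106*s + 1.3289)/(3.2761*s^4 - 8.2898*s^3 + 16.3213*s^2 - 14.0148*s + 9.3636)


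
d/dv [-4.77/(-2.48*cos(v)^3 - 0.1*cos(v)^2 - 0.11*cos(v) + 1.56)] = (35.4888*cos(v)^2 + 0.954*cos(v) + 0.5247)*sin(v)/(2.48*cos(v)^3 + 0.1*cos(v)^2 + 0.11*cos(v) - 1.56)^2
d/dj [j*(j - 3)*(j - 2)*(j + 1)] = 4*j^3 - 12*j^2 + 2*j + 6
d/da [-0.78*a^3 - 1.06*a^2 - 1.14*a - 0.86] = -2.34*a^2 - 2.12*a - 1.14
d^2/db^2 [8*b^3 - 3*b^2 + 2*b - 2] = 48*b - 6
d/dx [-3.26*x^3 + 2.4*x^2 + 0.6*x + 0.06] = -9.78*x^2 + 4.8*x + 0.6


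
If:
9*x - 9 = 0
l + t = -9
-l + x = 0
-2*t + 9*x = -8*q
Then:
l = 1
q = -29/8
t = -10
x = 1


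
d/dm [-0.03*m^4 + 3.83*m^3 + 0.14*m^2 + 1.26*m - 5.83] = -0.12*m^3 + 11.49*m^2 + 0.28*m + 1.26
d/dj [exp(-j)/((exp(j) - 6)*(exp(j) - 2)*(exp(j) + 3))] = (-4*exp(3*j) + 15*exp(2*j) + 24*exp(j) - 36)*exp(-j)/(exp(6*j) - 10*exp(5*j) + exp(4*j) + 192*exp(3*j) - 216*exp(2*j) - 864*exp(j) + 1296)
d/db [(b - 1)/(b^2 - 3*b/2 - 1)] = 2*(-2*b^2 + 4*b - 5)/(4*b^4 - 12*b^3 + b^2 + 12*b + 4)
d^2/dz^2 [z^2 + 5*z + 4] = 2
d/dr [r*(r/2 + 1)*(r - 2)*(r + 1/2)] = 2*r^3 + 3*r^2/4 - 4*r - 1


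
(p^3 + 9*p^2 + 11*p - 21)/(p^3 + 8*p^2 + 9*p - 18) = (p + 7)/(p + 6)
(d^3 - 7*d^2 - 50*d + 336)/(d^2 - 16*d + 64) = (d^2 + d - 42)/(d - 8)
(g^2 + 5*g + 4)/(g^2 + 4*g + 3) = (g + 4)/(g + 3)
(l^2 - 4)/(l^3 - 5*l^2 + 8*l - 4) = (l + 2)/(l^2 - 3*l + 2)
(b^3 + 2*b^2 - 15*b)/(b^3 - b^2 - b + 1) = b*(b^2 + 2*b - 15)/(b^3 - b^2 - b + 1)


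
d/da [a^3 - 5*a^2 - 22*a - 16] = 3*a^2 - 10*a - 22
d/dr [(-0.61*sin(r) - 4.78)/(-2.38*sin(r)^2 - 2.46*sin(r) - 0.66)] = (-22.7528*sin(r) + 0.7259*cos(2*r) - 12.0821)*cos(r)/(2.38*sin(r)^2 + 2.46*sin(r) + 0.66)^2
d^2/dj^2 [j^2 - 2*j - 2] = 2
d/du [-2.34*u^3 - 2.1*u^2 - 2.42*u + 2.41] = -7.02*u^2 - 4.2*u - 2.42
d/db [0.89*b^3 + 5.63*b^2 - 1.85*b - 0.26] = 2.67*b^2 + 11.26*b - 1.85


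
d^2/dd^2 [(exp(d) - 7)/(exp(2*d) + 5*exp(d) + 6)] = (exp(4*d) - 33*exp(3*d) - 141*exp(2*d) - 37*exp(d) + 246)*exp(d)/(exp(6*d) + 15*exp(5*d) + 93*exp(4*d) + 305*exp(3*d) + 558*exp(2*d) + 540*exp(d) + 216)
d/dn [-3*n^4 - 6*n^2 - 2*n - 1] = -12*n^3 - 12*n - 2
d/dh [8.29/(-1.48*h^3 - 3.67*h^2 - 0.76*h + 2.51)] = (36.8076*h^2 + 60.8486*h + 6.3004)/(1.48*h^3 + 3.67*h^2 + 0.76*h - 2.51)^2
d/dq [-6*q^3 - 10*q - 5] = -18*q^2 - 10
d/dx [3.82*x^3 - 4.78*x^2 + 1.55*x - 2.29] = 11.46*x^2 - 9.56*x + 1.55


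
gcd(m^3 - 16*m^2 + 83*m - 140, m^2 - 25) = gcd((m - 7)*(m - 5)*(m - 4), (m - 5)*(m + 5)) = m - 5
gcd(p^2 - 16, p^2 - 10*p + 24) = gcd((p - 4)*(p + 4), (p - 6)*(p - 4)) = p - 4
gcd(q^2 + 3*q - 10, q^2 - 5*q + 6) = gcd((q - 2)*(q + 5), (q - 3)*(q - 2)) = q - 2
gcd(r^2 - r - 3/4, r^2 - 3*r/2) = r - 3/2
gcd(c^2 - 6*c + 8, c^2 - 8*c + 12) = c - 2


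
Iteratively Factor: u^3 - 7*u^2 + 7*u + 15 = (u + 1)*(u^2 - 8*u + 15) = (u - 5)*(u + 1)*(u - 3)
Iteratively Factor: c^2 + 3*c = (c + 3)*(c)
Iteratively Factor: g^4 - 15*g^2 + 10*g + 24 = (g - 2)*(g^3 + 2*g^2 - 11*g - 12) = (g - 2)*(g + 1)*(g^2 + g - 12) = (g - 2)*(g + 1)*(g + 4)*(g - 3)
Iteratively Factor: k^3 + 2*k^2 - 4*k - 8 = (k + 2)*(k^2 - 4) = (k + 2)^2*(k - 2)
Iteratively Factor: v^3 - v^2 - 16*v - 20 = (v + 2)*(v^2 - 3*v - 10) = (v - 5)*(v + 2)*(v + 2)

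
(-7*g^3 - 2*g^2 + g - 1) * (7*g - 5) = -49*g^4 + 21*g^3 + 17*g^2 - 12*g + 5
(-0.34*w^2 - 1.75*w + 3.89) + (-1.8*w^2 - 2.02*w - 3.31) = -2.14*w^2 - 3.77*w + 0.58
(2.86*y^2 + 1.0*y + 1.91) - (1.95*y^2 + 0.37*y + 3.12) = 0.91*y^2 + 0.63*y - 1.21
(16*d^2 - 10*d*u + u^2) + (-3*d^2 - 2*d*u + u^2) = 13*d^2 - 12*d*u + 2*u^2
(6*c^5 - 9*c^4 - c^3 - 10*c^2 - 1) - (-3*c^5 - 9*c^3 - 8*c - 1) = 9*c^5 - 9*c^4 + 8*c^3 - 10*c^2 + 8*c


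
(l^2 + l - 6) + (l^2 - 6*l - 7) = 2*l^2 - 5*l - 13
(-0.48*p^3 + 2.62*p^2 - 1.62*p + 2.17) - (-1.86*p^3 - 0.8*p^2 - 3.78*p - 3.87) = 1.38*p^3 + 3.42*p^2 + 2.16*p + 6.04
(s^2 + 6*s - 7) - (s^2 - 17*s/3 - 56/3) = 35*s/3 + 35/3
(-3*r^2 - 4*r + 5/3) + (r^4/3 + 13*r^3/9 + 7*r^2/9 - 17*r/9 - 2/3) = r^4/3 + 13*r^3/9 - 20*r^2/9 - 53*r/9 + 1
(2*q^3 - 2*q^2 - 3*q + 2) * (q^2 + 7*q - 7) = 2*q^5 + 12*q^4 - 31*q^3 - 5*q^2 + 35*q - 14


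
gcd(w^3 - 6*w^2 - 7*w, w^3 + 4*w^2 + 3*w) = w^2 + w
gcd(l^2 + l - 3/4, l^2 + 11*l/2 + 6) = l + 3/2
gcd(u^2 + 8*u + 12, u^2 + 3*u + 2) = u + 2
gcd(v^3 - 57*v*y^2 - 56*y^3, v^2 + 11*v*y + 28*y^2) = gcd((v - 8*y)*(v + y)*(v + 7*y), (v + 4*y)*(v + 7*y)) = v + 7*y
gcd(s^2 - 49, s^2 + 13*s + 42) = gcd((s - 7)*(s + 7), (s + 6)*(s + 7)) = s + 7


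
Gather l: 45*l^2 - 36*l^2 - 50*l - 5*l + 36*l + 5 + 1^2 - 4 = 9*l^2 - 19*l + 2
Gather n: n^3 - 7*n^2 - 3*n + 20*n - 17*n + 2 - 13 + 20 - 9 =n^3 - 7*n^2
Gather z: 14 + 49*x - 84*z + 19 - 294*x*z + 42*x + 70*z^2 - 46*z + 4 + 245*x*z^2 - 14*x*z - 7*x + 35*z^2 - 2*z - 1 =84*x + z^2*(245*x + 105) + z*(-308*x - 132) + 36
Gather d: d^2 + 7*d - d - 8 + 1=d^2 + 6*d - 7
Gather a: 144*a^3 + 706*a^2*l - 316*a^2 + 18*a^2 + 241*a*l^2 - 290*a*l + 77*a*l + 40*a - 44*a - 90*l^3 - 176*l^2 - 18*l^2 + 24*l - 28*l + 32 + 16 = 144*a^3 + a^2*(706*l - 298) + a*(241*l^2 - 213*l - 4) - 90*l^3 - 194*l^2 - 4*l + 48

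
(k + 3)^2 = k^2 + 6*k + 9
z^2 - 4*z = z*(z - 4)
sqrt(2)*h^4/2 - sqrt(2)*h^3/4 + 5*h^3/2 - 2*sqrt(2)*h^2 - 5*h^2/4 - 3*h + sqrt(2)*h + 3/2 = (h - 1/2)*(h - sqrt(2))*(h + 3*sqrt(2))*(sqrt(2)*h/2 + 1/2)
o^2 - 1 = (o - 1)*(o + 1)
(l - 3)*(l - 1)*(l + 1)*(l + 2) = l^4 - l^3 - 7*l^2 + l + 6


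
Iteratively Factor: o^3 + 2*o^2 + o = (o + 1)*(o^2 + o) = o*(o + 1)*(o + 1)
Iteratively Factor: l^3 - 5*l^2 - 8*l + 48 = (l - 4)*(l^2 - l - 12) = (l - 4)^2*(l + 3)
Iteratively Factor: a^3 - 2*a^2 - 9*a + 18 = (a + 3)*(a^2 - 5*a + 6) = (a - 2)*(a + 3)*(a - 3)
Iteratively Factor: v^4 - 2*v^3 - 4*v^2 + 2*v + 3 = (v + 1)*(v^3 - 3*v^2 - v + 3) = (v + 1)^2*(v^2 - 4*v + 3) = (v - 1)*(v + 1)^2*(v - 3)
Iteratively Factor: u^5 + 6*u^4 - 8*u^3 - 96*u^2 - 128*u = (u + 2)*(u^4 + 4*u^3 - 16*u^2 - 64*u) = u*(u + 2)*(u^3 + 4*u^2 - 16*u - 64) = u*(u - 4)*(u + 2)*(u^2 + 8*u + 16) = u*(u - 4)*(u + 2)*(u + 4)*(u + 4)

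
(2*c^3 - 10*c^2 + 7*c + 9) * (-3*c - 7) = -6*c^4 + 16*c^3 + 49*c^2 - 76*c - 63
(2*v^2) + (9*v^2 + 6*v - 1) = 11*v^2 + 6*v - 1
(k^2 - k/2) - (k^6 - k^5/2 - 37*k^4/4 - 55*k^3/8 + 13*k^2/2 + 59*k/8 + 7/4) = -k^6 + k^5/2 + 37*k^4/4 + 55*k^3/8 - 11*k^2/2 - 63*k/8 - 7/4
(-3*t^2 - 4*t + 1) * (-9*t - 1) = 27*t^3 + 39*t^2 - 5*t - 1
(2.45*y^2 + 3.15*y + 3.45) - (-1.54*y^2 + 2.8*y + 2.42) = 3.99*y^2 + 0.35*y + 1.03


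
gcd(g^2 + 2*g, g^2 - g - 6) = g + 2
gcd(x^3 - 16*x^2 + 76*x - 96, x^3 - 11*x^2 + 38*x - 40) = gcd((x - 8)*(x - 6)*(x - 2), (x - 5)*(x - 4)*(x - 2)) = x - 2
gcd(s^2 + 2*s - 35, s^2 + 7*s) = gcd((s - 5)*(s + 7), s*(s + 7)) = s + 7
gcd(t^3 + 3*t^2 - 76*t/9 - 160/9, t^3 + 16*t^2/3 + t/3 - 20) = t + 4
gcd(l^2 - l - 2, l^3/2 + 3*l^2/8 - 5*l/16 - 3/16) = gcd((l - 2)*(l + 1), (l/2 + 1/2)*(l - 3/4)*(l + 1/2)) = l + 1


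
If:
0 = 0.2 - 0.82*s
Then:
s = 0.24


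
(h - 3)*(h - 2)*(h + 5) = h^3 - 19*h + 30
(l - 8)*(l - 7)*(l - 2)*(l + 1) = l^4 - 16*l^3 + 69*l^2 - 26*l - 112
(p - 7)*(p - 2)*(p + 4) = p^3 - 5*p^2 - 22*p + 56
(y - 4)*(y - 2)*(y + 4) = y^3 - 2*y^2 - 16*y + 32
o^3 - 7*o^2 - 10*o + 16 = (o - 8)*(o - 1)*(o + 2)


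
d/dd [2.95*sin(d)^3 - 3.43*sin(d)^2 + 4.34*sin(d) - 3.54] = (8.85*sin(d)^2 - 6.86*sin(d) + 4.34)*cos(d)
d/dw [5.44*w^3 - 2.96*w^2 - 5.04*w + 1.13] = 16.32*w^2 - 5.92*w - 5.04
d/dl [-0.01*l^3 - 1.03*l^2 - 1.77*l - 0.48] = -0.03*l^2 - 2.06*l - 1.77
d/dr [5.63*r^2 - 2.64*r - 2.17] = 11.26*r - 2.64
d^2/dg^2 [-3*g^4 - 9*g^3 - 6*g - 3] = 18*g*(-2*g - 3)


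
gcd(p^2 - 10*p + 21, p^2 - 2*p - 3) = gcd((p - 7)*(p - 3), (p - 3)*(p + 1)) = p - 3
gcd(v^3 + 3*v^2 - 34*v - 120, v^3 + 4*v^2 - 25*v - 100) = v^2 + 9*v + 20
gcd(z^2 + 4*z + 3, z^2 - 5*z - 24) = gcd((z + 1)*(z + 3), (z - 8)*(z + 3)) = z + 3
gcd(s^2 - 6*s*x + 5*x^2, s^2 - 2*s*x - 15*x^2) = -s + 5*x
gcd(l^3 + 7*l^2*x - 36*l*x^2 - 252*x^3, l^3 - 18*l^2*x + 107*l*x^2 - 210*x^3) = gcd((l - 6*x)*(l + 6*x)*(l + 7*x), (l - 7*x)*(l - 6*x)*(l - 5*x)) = -l + 6*x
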